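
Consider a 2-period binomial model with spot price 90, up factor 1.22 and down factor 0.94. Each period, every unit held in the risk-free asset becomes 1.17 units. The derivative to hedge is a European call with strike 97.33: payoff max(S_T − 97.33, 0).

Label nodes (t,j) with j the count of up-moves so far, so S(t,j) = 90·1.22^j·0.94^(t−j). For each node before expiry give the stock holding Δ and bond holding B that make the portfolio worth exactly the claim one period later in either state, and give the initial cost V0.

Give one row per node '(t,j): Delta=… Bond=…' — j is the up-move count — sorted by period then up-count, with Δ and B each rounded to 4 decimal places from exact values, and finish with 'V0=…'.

(0,0): Delta=0.8922 Bond=-60.9802
(1,0): Delta=0.2483 Bond=-16.8775
(1,1): Delta=1.0000 Bond=-83.1880
V0=19.3139

Under the risk-neutral measure, an up-move has probability p* = (R−d)/(u−d) = 0.8214 and values discount at R = 1.17.
Terminal values V(2,·): V(2,0)=0.0000, V(2,1)=5.8820, V(2,2)=36.6260
Node (1,0) S=84.6000: V=(p*·5.8820+(1−p*)·0.0000)/1.17=4.1296; Δ=(5.8820−0.0000)/(103.2120−79.5240)=0.2483; B=V−Δ·S=-16.8775
Node (1,1) S=109.8000: V=(p*·36.6260+(1−p*)·5.8820)/1.17=26.6120; Δ=(36.6260−5.8820)/(133.9560−103.2120)=1.0000; B=V−Δ·S=-83.1880
Node (0,0) S=90.0000: V=(p*·26.6120+(1−p*)·4.1296)/1.17=19.3139; Δ=(26.6120−4.1296)/(109.8000−84.6000)=0.8922; B=V−Δ·S=-60.9802
Each (Δ,B) replicates both successor values, so the strategy is self-financing and V0 is arbitrage-free.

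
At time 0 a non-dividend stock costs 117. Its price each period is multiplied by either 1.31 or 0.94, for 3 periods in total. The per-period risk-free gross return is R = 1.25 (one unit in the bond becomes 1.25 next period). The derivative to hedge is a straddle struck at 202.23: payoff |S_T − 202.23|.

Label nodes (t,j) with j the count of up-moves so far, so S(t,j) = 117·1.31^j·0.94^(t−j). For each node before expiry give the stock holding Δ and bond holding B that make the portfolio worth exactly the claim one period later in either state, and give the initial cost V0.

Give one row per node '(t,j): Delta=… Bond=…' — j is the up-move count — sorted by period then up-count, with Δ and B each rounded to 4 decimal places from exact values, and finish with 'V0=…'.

(0,0): Delta=0.2619 Bond=-7.4845
(1,0): Delta=-1.0000 Bond=129.4272
(1,1): Delta=0.4371 Bond=-36.2168
(2,0): Delta=-1.0000 Bond=161.7840
(2,1): Delta=-1.0000 Bond=161.7840
(2,2): Delta=0.6367 Bond=-85.3462
V0=23.1568

The replicating-portfolio and risk-neutral prices coincide; use p* = (1.25−0.94)/(1.31−0.94) = 0.8378 for the latter.
At expiry t=3: V(3,0)=105.0517, V(3,1)=66.8006, V(3,2)=13.4933, V(3,3)=60.7966
  t=2,j=0: stock 103.3812 → up 135.4294 (V=66.8006), down 97.1783 (V=105.0517). Price 58.4028; hedge Δ=-1.0000, bond B=161.7840.
  t=2,j=1: stock 144.0738 → up 188.7367 (V=13.4933), down 135.4294 (V=66.8006). Price 17.7102; hedge Δ=-1.0000, bond B=161.7840.
  t=2,j=2: stock 200.7837 → up 263.0266 (V=60.7966), down 188.7367 (V=13.4933). Price 42.5007; hedge Δ=0.6367, bond B=-85.3462.
  t=1,j=0: stock 109.9800 → up 144.0738 (V=17.7102), down 103.3812 (V=58.4028). Price 19.4472; hedge Δ=-1.0000, bond B=129.4272.
  t=1,j=1: stock 153.2700 → up 200.7837 (V=42.5007), down 144.0738 (V=17.7102). Price 30.7845; hedge Δ=0.4371, bond B=-36.2168.
  t=0,j=0: stock 117.0000 → up 153.2700 (V=30.7845), down 109.9800 (V=19.4472). Price 23.1568; hedge Δ=0.2619, bond B=-7.4845.
Self-financing check: at every node Δ·S+B equals the discounted successor values.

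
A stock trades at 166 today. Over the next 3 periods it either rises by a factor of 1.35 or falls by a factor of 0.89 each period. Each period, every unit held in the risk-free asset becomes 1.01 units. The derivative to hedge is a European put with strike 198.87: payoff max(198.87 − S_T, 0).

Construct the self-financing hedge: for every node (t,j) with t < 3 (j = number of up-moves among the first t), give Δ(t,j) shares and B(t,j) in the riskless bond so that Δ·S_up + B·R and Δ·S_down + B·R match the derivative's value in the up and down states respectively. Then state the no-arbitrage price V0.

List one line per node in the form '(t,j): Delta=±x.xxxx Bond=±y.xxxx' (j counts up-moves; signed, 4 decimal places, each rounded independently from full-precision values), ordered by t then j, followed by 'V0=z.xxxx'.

No-arbitrage ⇒ martingale measure with p* = (R−d)/(u−d) = 0.2609.
Payoff layer (t=3): V(3,0)=81.8451, V(3,1)=21.3604, V(3,2)=0.0000, V(3,3)=0.0000
  t=2,j=0: stock 131.4886 → up 177.5096 (V=21.3604), down 117.0249 (V=81.8451). Price 65.4124; hedge Δ=-1.0000, bond B=196.9010.
  t=2,j=1: stock 199.4490 → up 269.2562 (V=0.0000), down 177.5096 (V=21.3604). Price 15.6318; hedge Δ=-0.2328, bond B=62.0674.
  t=2,j=2: stock 302.5350 → up 408.4223 (V=0.0000), down 269.2562 (V=0.0000). Price 0.0000; hedge Δ=0.0000, bond B=0.0000.
  t=1,j=0: stock 147.7400 → up 199.4490 (V=15.6318), down 131.4886 (V=65.4124). Price 51.9071; hedge Δ=-0.7325, bond B=160.1258.
  t=1,j=1: stock 224.1000 → up 302.5350 (V=0.0000), down 199.4490 (V=15.6318). Price 11.4395; hedge Δ=-0.1516, bond B=45.4217.
  t=0,j=0: stock 166.0000 → up 224.1000 (V=11.4395), down 147.7400 (V=51.9071). Price 40.9409; hedge Δ=-0.5300, bond B=128.9138.
Self-financing check: at every node Δ·S+B equals the discounted successor values.

(0,0): Delta=-0.5300 Bond=128.9138
(1,0): Delta=-0.7325 Bond=160.1258
(1,1): Delta=-0.1516 Bond=45.4217
(2,0): Delta=-1.0000 Bond=196.9010
(2,1): Delta=-0.2328 Bond=62.0674
(2,2): Delta=0.0000 Bond=0.0000
V0=40.9409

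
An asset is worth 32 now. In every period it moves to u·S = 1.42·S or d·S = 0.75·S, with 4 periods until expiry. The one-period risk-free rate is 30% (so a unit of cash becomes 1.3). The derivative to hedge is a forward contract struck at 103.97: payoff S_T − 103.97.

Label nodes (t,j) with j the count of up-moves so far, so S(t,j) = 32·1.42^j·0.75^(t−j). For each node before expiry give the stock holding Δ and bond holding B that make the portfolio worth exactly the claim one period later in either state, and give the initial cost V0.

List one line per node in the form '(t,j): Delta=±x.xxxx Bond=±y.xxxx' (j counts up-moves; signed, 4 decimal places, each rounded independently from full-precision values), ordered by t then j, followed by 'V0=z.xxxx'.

(0,0): Delta=1.0000 Bond=-36.4028
(1,0): Delta=1.0000 Bond=-47.3236
(1,1): Delta=1.0000 Bond=-47.3236
(2,0): Delta=1.0000 Bond=-61.5207
(2,1): Delta=1.0000 Bond=-61.5207
(2,2): Delta=1.0000 Bond=-61.5207
(3,0): Delta=1.0000 Bond=-79.9769
(3,1): Delta=1.0000 Bond=-79.9769
(3,2): Delta=1.0000 Bond=-79.9769
(3,3): Delta=1.0000 Bond=-79.9769
V0=-4.4028

Under the risk-neutral measure, an up-move has probability p* = (R−d)/(u−d) = 0.8209 and values discount at R = 1.3.
Terminal payoffs: V(4,0)=-93.8450, V(4,1)=-84.8000, V(4,2)=-67.6748, V(4,3)=-35.2511, V(4,4)=26.1378
(3,0): S=13.5000. Δ = (V_up−V_dn)/(S_up−S_dn) = (-84.8000−-93.8450)/(19.1700−10.1250) = 1.0000. V = [p*·-84.8000 + (1−p*)·-93.8450]/1.3 = -66.4769. B = V − Δ·S = -79.9769.
(3,1): S=25.5600. Δ = (V_up−V_dn)/(S_up−S_dn) = (-67.6748−-84.8000)/(36.2952−19.1700) = 1.0000. V = [p*·-67.6748 + (1−p*)·-84.8000]/1.3 = -54.4169. B = V − Δ·S = -79.9769.
(3,2): S=48.3936. Δ = (V_up−V_dn)/(S_up−S_dn) = (-35.2511−-67.6748)/(68.7189−36.2952) = 1.0000. V = [p*·-35.2511 + (1−p*)·-67.6748]/1.3 = -31.5833. B = V − Δ·S = -79.9769.
(3,3): S=91.6252. Δ = (V_up−V_dn)/(S_up−S_dn) = (26.1378−-35.2511)/(130.1078−68.7189) = 1.0000. V = [p*·26.1378 + (1−p*)·-35.2511]/1.3 = 11.6483. B = V − Δ·S = -79.9769.
(2,0): S=18.0000. Δ = (V_up−V_dn)/(S_up−S_dn) = (-54.4169−-66.4769)/(25.5600−13.5000) = 1.0000. V = [p*·-54.4169 + (1−p*)·-66.4769]/1.3 = -43.5207. B = V − Δ·S = -61.5207.
(2,1): S=34.0800. Δ = (V_up−V_dn)/(S_up−S_dn) = (-31.5833−-54.4169)/(48.3936−25.5600) = 1.0000. V = [p*·-31.5833 + (1−p*)·-54.4169]/1.3 = -27.4407. B = V − Δ·S = -61.5207.
(2,2): S=64.5248. Δ = (V_up−V_dn)/(S_up−S_dn) = (11.6483−-31.5833)/(91.6252−48.3936) = 1.0000. V = [p*·11.6483 + (1−p*)·-31.5833]/1.3 = 3.0041. B = V − Δ·S = -61.5207.
(1,0): S=24.0000. Δ = (V_up−V_dn)/(S_up−S_dn) = (-27.4407−-43.5207)/(34.0800−18.0000) = 1.0000. V = [p*·-27.4407 + (1−p*)·-43.5207]/1.3 = -23.3236. B = V − Δ·S = -47.3236.
(1,1): S=45.4400. Δ = (V_up−V_dn)/(S_up−S_dn) = (3.0041−-27.4407)/(64.5248−34.0800) = 1.0000. V = [p*·3.0041 + (1−p*)·-27.4407]/1.3 = -1.8836. B = V − Δ·S = -47.3236.
(0,0): S=32.0000. Δ = (V_up−V_dn)/(S_up−S_dn) = (-1.8836−-23.3236)/(45.4400−24.0000) = 1.0000. V = [p*·-1.8836 + (1−p*)·-23.3236]/1.3 = -4.4028. B = V − Δ·S = -36.4028.
Check: Δ(0,0)·S0 + B(0,0) = -4.4028 = V0.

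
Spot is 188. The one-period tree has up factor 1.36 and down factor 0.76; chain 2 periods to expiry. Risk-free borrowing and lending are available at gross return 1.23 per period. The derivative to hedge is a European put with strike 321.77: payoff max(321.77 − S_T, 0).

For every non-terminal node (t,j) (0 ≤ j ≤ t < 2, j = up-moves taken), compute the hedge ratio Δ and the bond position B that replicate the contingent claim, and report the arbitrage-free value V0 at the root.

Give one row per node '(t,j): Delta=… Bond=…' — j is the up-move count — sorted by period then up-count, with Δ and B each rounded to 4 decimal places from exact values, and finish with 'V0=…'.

Under the risk-neutral measure, an up-move has probability p* = (R−d)/(u−d) = 0.7833 and values discount at R = 1.23.
Terminal payoffs: V(2,0)=213.1812, V(2,1)=127.4532, V(2,2)=0.0000
(1,0): S=142.8800. Δ = (V_up−V_dn)/(S_up−S_dn) = (127.4532−213.1812)/(194.3168−108.5888) = -1.0000. V = [p*·127.4532 + (1−p*)·213.1812]/1.23 = 118.7216. B = V − Δ·S = 261.6016.
(1,1): S=255.6800. Δ = (V_up−V_dn)/(S_up−S_dn) = (0.0000−127.4532)/(347.7248−194.3168) = -0.8308. V = [p*·0.0000 + (1−p*)·127.4532]/1.23 = 22.4511. B = V − Δ·S = 234.8731.
(0,0): S=188.0000. Δ = (V_up−V_dn)/(S_up−S_dn) = (22.4511−118.7216)/(255.6800−142.8800) = -0.8535. V = [p*·22.4511 + (1−p*)·118.7216]/1.23 = 35.2112. B = V − Δ·S = 195.6620.
Check: Δ(0,0)·S0 + B(0,0) = 35.2112 = V0.

(0,0): Delta=-0.8535 Bond=195.6620
(1,0): Delta=-1.0000 Bond=261.6016
(1,1): Delta=-0.8308 Bond=234.8731
V0=35.2112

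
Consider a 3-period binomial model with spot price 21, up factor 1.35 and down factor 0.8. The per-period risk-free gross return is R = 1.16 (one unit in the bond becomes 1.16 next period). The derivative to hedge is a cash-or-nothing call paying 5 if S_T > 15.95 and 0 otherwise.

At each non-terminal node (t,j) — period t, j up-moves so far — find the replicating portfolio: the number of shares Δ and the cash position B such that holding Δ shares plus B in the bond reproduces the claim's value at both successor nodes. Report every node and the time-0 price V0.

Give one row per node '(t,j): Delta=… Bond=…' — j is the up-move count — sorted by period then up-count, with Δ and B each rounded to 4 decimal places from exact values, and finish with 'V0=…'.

Since d<R<u, set p* = (R−d)/(u−d) = 0.6545; price each node as the discounted p*-expectation of its children.
Terminal payoffs: V(3,0)=0.0000, V(3,1)=5.0000, V(3,2)=5.0000, V(3,3)=5.0000
(2,0): S=13.4400. Δ = (V_up−V_dn)/(S_up−S_dn) = (5.0000−0.0000)/(18.1440−10.7520) = 0.6764. V = [p*·5.0000 + (1−p*)·0.0000]/1.16 = 2.8213. B = V − Δ·S = -6.2696.
(2,1): S=22.6800. Δ = (V_up−V_dn)/(S_up−S_dn) = (5.0000−5.0000)/(30.6180−18.1440) = 0.0000. V = [p*·5.0000 + (1−p*)·5.0000]/1.16 = 4.3103. B = V − Δ·S = 4.3103.
(2,2): S=38.2725. Δ = (V_up−V_dn)/(S_up−S_dn) = (5.0000−5.0000)/(51.6679−30.6180) = 0.0000. V = [p*·5.0000 + (1−p*)·5.0000]/1.16 = 4.3103. B = V − Δ·S = 4.3103.
(1,0): S=16.8000. Δ = (V_up−V_dn)/(S_up−S_dn) = (4.3103−2.8213)/(22.6800−13.4400) = 0.1612. V = [p*·4.3103 + (1−p*)·2.8213]/1.16 = 3.2724. B = V − Δ·S = 0.5650.
(1,1): S=28.3500. Δ = (V_up−V_dn)/(S_up−S_dn) = (4.3103−4.3103)/(38.2725−22.6800) = 0.0000. V = [p*·4.3103 + (1−p*)·4.3103]/1.16 = 3.7158. B = V − Δ·S = 3.7158.
(0,0): S=21.0000. Δ = (V_up−V_dn)/(S_up−S_dn) = (3.7158−3.2724)/(28.3500−16.8000) = 0.0384. V = [p*·3.7158 + (1−p*)·3.2724]/1.16 = 3.0712. B = V − Δ·S = 2.2650.
The time-0 hedge costs 3.0712, which is the no-arbitrage price.

(0,0): Delta=0.0384 Bond=2.2650
(1,0): Delta=0.1612 Bond=0.5650
(1,1): Delta=0.0000 Bond=3.7158
(2,0): Delta=0.6764 Bond=-6.2696
(2,1): Delta=0.0000 Bond=4.3103
(2,2): Delta=0.0000 Bond=4.3103
V0=3.0712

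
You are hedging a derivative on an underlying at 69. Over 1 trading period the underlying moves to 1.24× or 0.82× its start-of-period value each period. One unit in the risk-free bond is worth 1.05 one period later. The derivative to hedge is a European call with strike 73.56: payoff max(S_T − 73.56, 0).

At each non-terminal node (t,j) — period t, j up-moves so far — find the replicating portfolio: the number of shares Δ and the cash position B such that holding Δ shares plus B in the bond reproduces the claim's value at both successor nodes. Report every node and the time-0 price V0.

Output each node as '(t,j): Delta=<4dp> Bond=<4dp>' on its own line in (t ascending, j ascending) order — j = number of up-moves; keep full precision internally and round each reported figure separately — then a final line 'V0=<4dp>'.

(0,0): Delta=0.4141 Bond=-22.3129
V0=6.2585

Since d<R<u, set p* = (R−d)/(u−d) = 0.5476; price each node as the discounted p*-expectation of its children.
Payoff layer (t=1): V(1,0)=0.0000, V(1,1)=12.0000
Node (0,0) S=69.0000: V=(p*·12.0000+(1−p*)·0.0000)/1.05=6.2585; Δ=(12.0000−0.0000)/(85.5600−56.5800)=0.4141; B=V−Δ·S=-22.3129
Check: Δ(0,0)·S0 + B(0,0) = 6.2585 = V0.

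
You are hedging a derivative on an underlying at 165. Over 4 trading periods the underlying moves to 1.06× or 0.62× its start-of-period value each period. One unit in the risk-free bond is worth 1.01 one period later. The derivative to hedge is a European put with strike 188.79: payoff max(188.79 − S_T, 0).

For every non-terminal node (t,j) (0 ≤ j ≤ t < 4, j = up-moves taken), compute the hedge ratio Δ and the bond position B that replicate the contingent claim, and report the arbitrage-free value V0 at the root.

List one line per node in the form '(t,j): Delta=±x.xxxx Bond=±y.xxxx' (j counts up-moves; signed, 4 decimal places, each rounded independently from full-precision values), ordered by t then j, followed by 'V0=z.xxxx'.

(0,0): Delta=-0.8183 Bond=163.0183
(1,0): Delta=-1.0000 Bond=183.2377
(1,1): Delta=-0.8047 Bond=162.2652
(2,0): Delta=-1.0000 Bond=185.0701
(2,1): Delta=-1.0000 Bond=185.0701
(2,2): Delta=-0.7900 Bond=161.1722
(3,0): Delta=-1.0000 Bond=186.9208
(3,1): Delta=-1.0000 Bond=186.9208
(3,2): Delta=-1.0000 Bond=186.9208
(3,3): Delta=-0.7743 Bond=159.6895
V0=28.0009

Risk-neutral probability p* = (R−d)/(u−d) = (1.01−0.62)/(1.06−0.62) = 0.8864.
Payoff layer (t=4): V(4,0)=164.4090, V(4,1)=147.1064, V(4,2)=117.5245, V(4,3)=66.9491, V(4,4)=0.0000
(3,0): S=39.3241. Δ = (V_up−V_dn)/(S_up−S_dn) = (147.1064−164.4090)/(41.6836−24.3810) = -1.0000. V = [p*·147.1064 + (1−p*)·164.4090]/1.01 = 147.5967. B = V − Δ·S = 186.9208.
(3,1): S=67.2316. Δ = (V_up−V_dn)/(S_up−S_dn) = (117.5245−147.1064)/(71.2655−41.6836) = -1.0000. V = [p*·117.5245 + (1−p*)·147.1064]/1.01 = 119.6892. B = V − Δ·S = 186.9208.
(3,2): S=114.9443. Δ = (V_up−V_dn)/(S_up−S_dn) = (66.9491−117.5245)/(121.8409−71.2655) = -1.0000. V = [p*·66.9491 + (1−p*)·117.5245]/1.01 = 71.9765. B = V − Δ·S = 186.9208.
(3,3): S=196.5176. Δ = (V_up−V_dn)/(S_up−S_dn) = (0.0000−66.9491)/(208.3087−121.8409) = -0.7743. V = [p*·0.0000 + (1−p*)·66.9491]/1.01 = 7.5325. B = V − Δ·S = 159.6895.
(2,0): S=63.4260. Δ = (V_up−V_dn)/(S_up−S_dn) = (119.6892−147.5967)/(67.2316−39.3241) = -1.0000. V = [p*·119.6892 + (1−p*)·147.5967]/1.01 = 121.6441. B = V − Δ·S = 185.0701.
(2,1): S=108.4380. Δ = (V_up−V_dn)/(S_up−S_dn) = (71.9765−119.6892)/(114.9443−67.2316) = -1.0000. V = [p*·71.9765 + (1−p*)·119.6892]/1.01 = 76.6321. B = V − Δ·S = 185.0701.
(2,2): S=185.3940. Δ = (V_up−V_dn)/(S_up−S_dn) = (7.5325−71.9765)/(196.5176−114.9443) = -0.7900. V = [p*·7.5325 + (1−p*)·71.9765]/1.01 = 14.7086. B = V − Δ·S = 161.1722.
(1,0): S=102.3000. Δ = (V_up−V_dn)/(S_up−S_dn) = (76.6321−121.6441)/(108.4380−63.4260) = -1.0000. V = [p*·76.6321 + (1−p*)·121.6441]/1.01 = 80.9377. B = V − Δ·S = 183.2377.
(1,1): S=174.9000. Δ = (V_up−V_dn)/(S_up−S_dn) = (14.7086−76.6321)/(185.3940−108.4380) = -0.8047. V = [p*·14.7086 + (1−p*)·76.6321]/1.01 = 21.5301. B = V − Δ·S = 162.2652.
(0,0): S=165.0000. Δ = (V_up−V_dn)/(S_up−S_dn) = (21.5301−80.9377)/(174.9000−102.3000) = -0.8183. V = [p*·21.5301 + (1−p*)·80.9377]/1.01 = 28.0009. B = V − Δ·S = 163.0183.
The time-0 hedge costs 28.0009, which is the no-arbitrage price.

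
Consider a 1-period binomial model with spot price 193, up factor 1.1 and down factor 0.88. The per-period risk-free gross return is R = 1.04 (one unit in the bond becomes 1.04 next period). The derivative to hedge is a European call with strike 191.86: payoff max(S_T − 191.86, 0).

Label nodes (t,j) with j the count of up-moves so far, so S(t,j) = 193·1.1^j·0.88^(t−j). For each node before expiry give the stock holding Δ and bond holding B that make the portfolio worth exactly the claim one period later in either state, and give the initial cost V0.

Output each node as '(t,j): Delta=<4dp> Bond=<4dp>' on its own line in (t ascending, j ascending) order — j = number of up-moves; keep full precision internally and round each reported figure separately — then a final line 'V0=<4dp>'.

(0,0): Delta=0.4814 Bond=-78.6154
V0=14.2937

The replicating-portfolio and risk-neutral prices coincide; use p* = (1.04−0.88)/(1.1−0.88) = 0.7273 for the latter.
Terminal values V(1,·): V(1,0)=0.0000, V(1,1)=20.4400
  t=0,j=0: stock 193.0000 → up 212.3000 (V=20.4400), down 169.8400 (V=0.0000). Price 14.2937; hedge Δ=0.4814, bond B=-78.6154.
Each (Δ,B) replicates both successor values, so the strategy is self-financing and V0 is arbitrage-free.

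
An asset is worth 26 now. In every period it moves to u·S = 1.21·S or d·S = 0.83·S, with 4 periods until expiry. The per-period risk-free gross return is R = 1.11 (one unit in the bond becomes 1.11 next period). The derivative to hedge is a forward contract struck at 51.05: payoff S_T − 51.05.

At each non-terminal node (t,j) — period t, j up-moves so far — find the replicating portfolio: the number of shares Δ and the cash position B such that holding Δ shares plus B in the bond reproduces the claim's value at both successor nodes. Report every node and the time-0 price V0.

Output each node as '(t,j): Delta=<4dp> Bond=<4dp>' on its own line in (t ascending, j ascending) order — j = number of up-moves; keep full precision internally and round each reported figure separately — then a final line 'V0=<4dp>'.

(0,0): Delta=1.0000 Bond=-33.6282
(1,0): Delta=1.0000 Bond=-37.3273
(1,1): Delta=1.0000 Bond=-37.3273
(2,0): Delta=1.0000 Bond=-41.4333
(2,1): Delta=1.0000 Bond=-41.4333
(2,2): Delta=1.0000 Bond=-41.4333
(3,0): Delta=1.0000 Bond=-45.9910
(3,1): Delta=1.0000 Bond=-45.9910
(3,2): Delta=1.0000 Bond=-45.9910
(3,3): Delta=1.0000 Bond=-45.9910
V0=-7.6282

The replicating-portfolio and risk-neutral prices coincide; use p* = (1.11−0.83)/(1.21−0.83) = 0.7368 for the latter.
Terminal values V(4,·): V(4,0)=-38.7108, V(4,1)=-33.0616, V(4,2)=-24.8259, V(4,3)=-12.8197, V(4,4)=4.6833
(3,0): S=14.8665. Δ = (V_up−V_dn)/(S_up−S_dn) = (-33.0616−-38.7108)/(17.9884−12.3392) = 1.0000. V = [p*·-33.0616 + (1−p*)·-38.7108]/1.11 = -31.1245. B = V − Δ·S = -45.9910.
(3,1): S=21.6728. Δ = (V_up−V_dn)/(S_up−S_dn) = (-24.8259−-33.0616)/(26.2241−17.9884) = 1.0000. V = [p*·-24.8259 + (1−p*)·-33.0616]/1.11 = -24.3182. B = V − Δ·S = -45.9910.
(3,2): S=31.5953. Δ = (V_up−V_dn)/(S_up−S_dn) = (-12.8197−-24.8259)/(38.2303−26.2241) = 1.0000. V = [p*·-12.8197 + (1−p*)·-24.8259]/1.11 = -14.3957. B = V − Δ·S = -45.9910.
(3,3): S=46.0606. Δ = (V_up−V_dn)/(S_up−S_dn) = (4.6833−-12.8197)/(55.7333−38.2303) = 1.0000. V = [p*·4.6833 + (1−p*)·-12.8197]/1.11 = 0.0696. B = V − Δ·S = -45.9910.
(2,0): S=17.9114. Δ = (V_up−V_dn)/(S_up−S_dn) = (-24.3182−-31.1245)/(21.6728−14.8665) = 1.0000. V = [p*·-24.3182 + (1−p*)·-31.1245]/1.11 = -23.5219. B = V − Δ·S = -41.4333.
(2,1): S=26.1118. Δ = (V_up−V_dn)/(S_up−S_dn) = (-14.3957−-24.3182)/(31.5953−21.6728) = 1.0000. V = [p*·-14.3957 + (1−p*)·-24.3182]/1.11 = -15.3215. B = V − Δ·S = -41.4333.
(2,2): S=38.0666. Δ = (V_up−V_dn)/(S_up−S_dn) = (0.0696−-14.3957)/(46.0606−31.5953) = 1.0000. V = [p*·0.0696 + (1−p*)·-14.3957]/1.11 = -3.3667. B = V − Δ·S = -41.4333.
(1,0): S=21.5800. Δ = (V_up−V_dn)/(S_up−S_dn) = (-15.3215−-23.5219)/(26.1118−17.9114) = 1.0000. V = [p*·-15.3215 + (1−p*)·-23.5219]/1.11 = -15.7473. B = V − Δ·S = -37.3273.
(1,1): S=31.4600. Δ = (V_up−V_dn)/(S_up−S_dn) = (-3.3667−-15.3215)/(38.0666−26.1118) = 1.0000. V = [p*·-3.3667 + (1−p*)·-15.3215]/1.11 = -5.8673. B = V − Δ·S = -37.3273.
(0,0): S=26.0000. Δ = (V_up−V_dn)/(S_up−S_dn) = (-5.8673−-15.7473)/(31.4600−21.5800) = 1.0000. V = [p*·-5.8673 + (1−p*)·-15.7473]/1.11 = -7.6282. B = V − Δ·S = -33.6282.
Check: Δ(0,0)·S0 + B(0,0) = -7.6282 = V0.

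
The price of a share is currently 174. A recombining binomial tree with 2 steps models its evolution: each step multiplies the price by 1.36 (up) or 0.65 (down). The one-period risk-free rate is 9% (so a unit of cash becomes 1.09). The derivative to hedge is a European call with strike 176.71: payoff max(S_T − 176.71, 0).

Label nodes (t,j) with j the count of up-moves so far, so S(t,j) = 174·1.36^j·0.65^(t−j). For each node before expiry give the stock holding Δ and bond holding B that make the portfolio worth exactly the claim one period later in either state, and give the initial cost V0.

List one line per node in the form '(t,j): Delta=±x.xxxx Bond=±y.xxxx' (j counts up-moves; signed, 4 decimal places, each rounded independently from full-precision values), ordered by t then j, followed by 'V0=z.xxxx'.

Risk-neutral probability p* = (R−d)/(u−d) = (1.09−0.65)/(1.36−0.65) = 0.6197.
Terminal values V(2,·): V(2,0)=0.0000, V(2,1)=0.0000, V(2,2)=145.1204
Node (1,0) S=113.1000: V=(p*·0.0000+(1−p*)·0.0000)/1.09=0.0000; Δ=(0.0000−0.0000)/(153.8160−73.5150)=0.0000; B=V−Δ·S=0.0000
Node (1,1) S=236.6400: V=(p*·145.1204+(1−p*)·0.0000)/1.09=82.5080; Δ=(145.1204−0.0000)/(321.8304−153.8160)=0.8637; B=V−Δ·S=-121.8869
Node (0,0) S=174.0000: V=(p*·82.5080+(1−p*)·0.0000)/1.09=46.9099; Δ=(82.5080−0.0000)/(236.6400−113.1000)=0.6679; B=V−Δ·S=-69.2987
The time-0 hedge costs 46.9099, which is the no-arbitrage price.

(0,0): Delta=0.6679 Bond=-69.2987
(1,0): Delta=0.0000 Bond=0.0000
(1,1): Delta=0.8637 Bond=-121.8869
V0=46.9099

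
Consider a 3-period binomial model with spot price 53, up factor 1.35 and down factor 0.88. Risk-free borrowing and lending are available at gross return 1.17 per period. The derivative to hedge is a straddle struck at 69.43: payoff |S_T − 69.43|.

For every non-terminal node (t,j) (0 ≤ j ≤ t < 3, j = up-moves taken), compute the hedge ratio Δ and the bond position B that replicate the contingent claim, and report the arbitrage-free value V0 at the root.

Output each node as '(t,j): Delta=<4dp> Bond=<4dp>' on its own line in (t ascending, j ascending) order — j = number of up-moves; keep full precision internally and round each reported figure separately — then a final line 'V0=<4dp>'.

(0,0): Delta=0.4454 Bond=-6.8644
(1,0): Delta=-0.2508 Bond=24.4368
(1,1): Delta=0.7270 Bond=-28.1840
(2,0): Delta=-1.0000 Bond=59.3419
(2,1): Delta=0.0524 Bond=9.5043
(2,2): Delta=1.0000 Bond=-59.3419
V0=16.7404

Under the risk-neutral measure, an up-move has probability p* = (R−d)/(u−d) = 0.6170 and values discount at R = 1.17.
Payoff layer (t=3): V(3,0)=33.3120, V(3,1)=14.0217, V(3,2)=15.5714, V(3,3)=60.9699
Node (2,0) S=41.0432: V=(p*·14.0217+(1−p*)·33.3120)/1.17=18.2987; Δ=(14.0217−33.3120)/(55.4083−36.1180)=-1.0000; B=V−Δ·S=59.3419
Node (2,1) S=62.9640: V=(p*·15.5714+(1−p*)·14.0217)/1.17=12.8016; Δ=(15.5714−14.0217)/(85.0014−55.4083)=0.0524; B=V−Δ·S=9.5043
Node (2,2) S=96.5925: V=(p*·60.9699+(1−p*)·15.5714)/1.17=37.2506; Δ=(60.9699−15.5714)/(130.3999−85.0014)=1.0000; B=V−Δ·S=-59.3419
Node (1,0) S=46.6400: V=(p*·12.8016+(1−p*)·18.2987)/1.17=12.7409; Δ=(12.8016−18.2987)/(62.9640−41.0432)=-0.2508; B=V−Δ·S=24.4368
Node (1,1) S=71.5500: V=(p*·37.2506+(1−p*)·12.8016)/1.17=23.8352; Δ=(37.2506−12.8016)/(96.5925−62.9640)=0.7270; B=V−Δ·S=-28.1840
Node (0,0) S=53.0000: V=(p*·23.8352+(1−p*)·12.7409)/1.17=16.7404; Δ=(23.8352−12.7409)/(71.5500−46.6400)=0.4454; B=V−Δ·S=-6.8644
Check: Δ(0,0)·S0 + B(0,0) = 16.7404 = V0.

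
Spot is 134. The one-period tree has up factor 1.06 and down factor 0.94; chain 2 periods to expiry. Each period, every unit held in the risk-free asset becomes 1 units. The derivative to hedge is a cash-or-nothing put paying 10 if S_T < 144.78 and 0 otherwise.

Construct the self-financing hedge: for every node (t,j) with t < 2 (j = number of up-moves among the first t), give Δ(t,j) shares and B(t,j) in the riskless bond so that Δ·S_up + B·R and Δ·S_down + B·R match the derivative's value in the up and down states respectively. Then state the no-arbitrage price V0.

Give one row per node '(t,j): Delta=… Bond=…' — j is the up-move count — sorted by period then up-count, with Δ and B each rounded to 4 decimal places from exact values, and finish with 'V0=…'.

(0,0): Delta=-0.3109 Bond=49.1667
(1,0): Delta=0.0000 Bond=10.0000
(1,1): Delta=-0.5867 Bond=88.3333
V0=7.5000

Risk-neutral probability p* = (R−d)/(u−d) = (1−0.94)/(1.06−0.94) = 0.5000.
At expiry t=2: V(2,0)=10.0000, V(2,1)=10.0000, V(2,2)=0.0000
Node (1,0) S=125.9600: V=(p*·10.0000+(1−p*)·10.0000)/1=10.0000; Δ=(10.0000−10.0000)/(133.5176−118.4024)=0.0000; B=V−Δ·S=10.0000
Node (1,1) S=142.0400: V=(p*·0.0000+(1−p*)·10.0000)/1=5.0000; Δ=(0.0000−10.0000)/(150.5624−133.5176)=-0.5867; B=V−Δ·S=88.3333
Node (0,0) S=134.0000: V=(p*·5.0000+(1−p*)·10.0000)/1=7.5000; Δ=(5.0000−10.0000)/(142.0400−125.9600)=-0.3109; B=V−Δ·S=49.1667
Self-financing check: at every node Δ·S+B equals the discounted successor values.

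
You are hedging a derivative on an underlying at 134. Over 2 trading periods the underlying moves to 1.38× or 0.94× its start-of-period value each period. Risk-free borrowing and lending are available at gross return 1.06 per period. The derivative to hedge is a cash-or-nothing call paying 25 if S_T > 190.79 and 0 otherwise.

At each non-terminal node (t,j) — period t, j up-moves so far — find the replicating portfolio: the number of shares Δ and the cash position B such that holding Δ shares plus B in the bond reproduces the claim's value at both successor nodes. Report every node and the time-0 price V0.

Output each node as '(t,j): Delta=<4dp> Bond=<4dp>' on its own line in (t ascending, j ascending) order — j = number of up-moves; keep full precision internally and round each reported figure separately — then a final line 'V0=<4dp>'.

(0,0): Delta=0.1091 Bond=-12.9638
(1,0): Delta=0.0000 Bond=0.0000
(1,1): Delta=0.3073 Bond=-50.3859
V0=1.6550

Since d<R<u, set p* = (R−d)/(u−d) = 0.2727; price each node as the discounted p*-expectation of its children.
At expiry t=2: V(2,0)=0.0000, V(2,1)=0.0000, V(2,2)=25.0000
  t=1,j=0: stock 125.9600 → up 173.8248 (V=0.0000), down 118.4024 (V=0.0000). Price 0.0000; hedge Δ=0.0000, bond B=0.0000.
  t=1,j=1: stock 184.9200 → up 255.1896 (V=25.0000), down 173.8248 (V=0.0000). Price 6.4322; hedge Δ=0.3073, bond B=-50.3859.
  t=0,j=0: stock 134.0000 → up 184.9200 (V=6.4322), down 125.9600 (V=0.0000). Price 1.6550; hedge Δ=0.1091, bond B=-12.9638.
Root portfolio cost Δ·134+B reproduces V0=1.6550.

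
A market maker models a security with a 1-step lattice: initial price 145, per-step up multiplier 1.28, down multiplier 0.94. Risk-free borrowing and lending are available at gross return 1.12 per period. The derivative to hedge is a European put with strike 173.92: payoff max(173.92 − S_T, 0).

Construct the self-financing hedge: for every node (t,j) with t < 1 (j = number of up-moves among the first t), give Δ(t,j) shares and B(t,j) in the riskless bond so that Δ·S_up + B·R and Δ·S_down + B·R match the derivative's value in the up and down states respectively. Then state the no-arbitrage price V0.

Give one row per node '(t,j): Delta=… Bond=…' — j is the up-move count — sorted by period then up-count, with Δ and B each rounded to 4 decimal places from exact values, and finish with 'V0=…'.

(0,0): Delta=-0.7631 Bond=126.4538
V0=15.8067

Risk-neutral probability p* = (R−d)/(u−d) = (1.12−0.94)/(1.28−0.94) = 0.5294.
Payoff layer (t=1): V(1,0)=37.6200, V(1,1)=0.0000
(0,0): S=145.0000. Δ = (V_up−V_dn)/(S_up−S_dn) = (0.0000−37.6200)/(185.6000−136.3000) = -0.7631. V = [p*·0.0000 + (1−p*)·37.6200]/1.12 = 15.8067. B = V − Δ·S = 126.4538.
The time-0 hedge costs 15.8067, which is the no-arbitrage price.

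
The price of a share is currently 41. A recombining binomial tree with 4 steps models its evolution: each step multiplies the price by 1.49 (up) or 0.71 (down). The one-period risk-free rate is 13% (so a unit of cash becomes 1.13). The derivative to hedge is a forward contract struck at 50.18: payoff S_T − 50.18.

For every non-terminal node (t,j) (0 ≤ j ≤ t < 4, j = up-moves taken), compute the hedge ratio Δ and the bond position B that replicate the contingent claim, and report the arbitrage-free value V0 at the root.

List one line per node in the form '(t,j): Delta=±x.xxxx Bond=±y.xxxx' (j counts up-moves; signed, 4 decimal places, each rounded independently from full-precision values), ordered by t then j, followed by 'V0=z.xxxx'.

(0,0): Delta=1.0000 Bond=-30.7763
(1,0): Delta=1.0000 Bond=-34.7773
(1,1): Delta=1.0000 Bond=-34.7773
(2,0): Delta=1.0000 Bond=-39.2983
(2,1): Delta=1.0000 Bond=-39.2983
(2,2): Delta=1.0000 Bond=-39.2983
(3,0): Delta=1.0000 Bond=-44.4071
(3,1): Delta=1.0000 Bond=-44.4071
(3,2): Delta=1.0000 Bond=-44.4071
(3,3): Delta=1.0000 Bond=-44.4071
V0=10.2237

No-arbitrage ⇒ martingale measure with p* = (R−d)/(u−d) = 0.5385.
At expiry t=4: V(4,0)=-39.7612, V(4,1)=-28.3152, V(4,2)=-4.2948, V(4,3)=46.1144, V(4,4)=151.9026
(3,0): S=14.6744. Δ = (V_up−V_dn)/(S_up−S_dn) = (-28.3152−-39.7612)/(21.8648−10.4188) = 1.0000. V = [p*·-28.3152 + (1−p*)·-39.7612]/1.13 = -29.7327. B = V − Δ·S = -44.4071.
(3,1): S=30.7955. Δ = (V_up−V_dn)/(S_up−S_dn) = (-4.2948−-28.3152)/(45.8852−21.8648) = 1.0000. V = [p*·-4.2948 + (1−p*)·-28.3152]/1.13 = -13.6116. B = V − Δ·S = -44.4071.
(3,2): S=64.6271. Δ = (V_up−V_dn)/(S_up−S_dn) = (46.1144−-4.2948)/(96.2944−45.8852) = 1.0000. V = [p*·46.1144 + (1−p*)·-4.2948]/1.13 = 20.2200. B = V − Δ·S = -44.4071.
(3,3): S=135.6259. Δ = (V_up−V_dn)/(S_up−S_dn) = (151.9026−46.1144)/(202.0826−96.2944) = 1.0000. V = [p*·151.9026 + (1−p*)·46.1144]/1.13 = 91.2188. B = V − Δ·S = -44.4071.
(2,0): S=20.6681. Δ = (V_up−V_dn)/(S_up−S_dn) = (-13.6116−-29.7327)/(30.7955−14.6744) = 1.0000. V = [p*·-13.6116 + (1−p*)·-29.7327]/1.13 = -18.6302. B = V − Δ·S = -39.2983.
(2,1): S=43.3739. Δ = (V_up−V_dn)/(S_up−S_dn) = (20.2200−-13.6116)/(64.6271−30.7955) = 1.0000. V = [p*·20.2200 + (1−p*)·-13.6116]/1.13 = 4.0756. B = V − Δ·S = -39.2983.
(2,2): S=91.0241. Δ = (V_up−V_dn)/(S_up−S_dn) = (91.2188−20.2200)/(135.6259−64.6271) = 1.0000. V = [p*·91.2188 + (1−p*)·20.2200]/1.13 = 51.7258. B = V − Δ·S = -39.2983.
(1,0): S=29.1100. Δ = (V_up−V_dn)/(S_up−S_dn) = (4.0756−-18.6302)/(43.3739−20.6681) = 1.0000. V = [p*·4.0756 + (1−p*)·-18.6302]/1.13 = -5.6673. B = V − Δ·S = -34.7773.
(1,1): S=61.0900. Δ = (V_up−V_dn)/(S_up−S_dn) = (51.7258−4.0756)/(91.0241−43.3739) = 1.0000. V = [p*·51.7258 + (1−p*)·4.0756]/1.13 = 26.3127. B = V − Δ·S = -34.7773.
(0,0): S=41.0000. Δ = (V_up−V_dn)/(S_up−S_dn) = (26.3127−-5.6673)/(61.0900−29.1100) = 1.0000. V = [p*·26.3127 + (1−p*)·-5.6673]/1.13 = 10.2237. B = V − Δ·S = -30.7763.
Check: Δ(0,0)·S0 + B(0,0) = 10.2237 = V0.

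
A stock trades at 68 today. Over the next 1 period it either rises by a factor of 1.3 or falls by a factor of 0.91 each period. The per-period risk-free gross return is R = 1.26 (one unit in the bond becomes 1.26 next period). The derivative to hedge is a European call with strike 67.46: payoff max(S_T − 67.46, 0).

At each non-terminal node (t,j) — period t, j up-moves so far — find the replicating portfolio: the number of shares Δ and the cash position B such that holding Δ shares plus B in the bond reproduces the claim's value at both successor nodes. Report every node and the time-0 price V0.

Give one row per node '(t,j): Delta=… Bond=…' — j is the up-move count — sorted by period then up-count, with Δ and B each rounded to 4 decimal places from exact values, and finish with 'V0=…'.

(0,0): Delta=0.7896 Bond=-38.7778
V0=14.9145

No-arbitrage ⇒ martingale measure with p* = (R−d)/(u−d) = 0.8974.
At expiry t=1: V(1,0)=0.0000, V(1,1)=20.9400
  t=0,j=0: stock 68.0000 → up 88.4000 (V=20.9400), down 61.8800 (V=0.0000). Price 14.9145; hedge Δ=0.7896, bond B=-38.7778.
Self-financing check: at every node Δ·S+B equals the discounted successor values.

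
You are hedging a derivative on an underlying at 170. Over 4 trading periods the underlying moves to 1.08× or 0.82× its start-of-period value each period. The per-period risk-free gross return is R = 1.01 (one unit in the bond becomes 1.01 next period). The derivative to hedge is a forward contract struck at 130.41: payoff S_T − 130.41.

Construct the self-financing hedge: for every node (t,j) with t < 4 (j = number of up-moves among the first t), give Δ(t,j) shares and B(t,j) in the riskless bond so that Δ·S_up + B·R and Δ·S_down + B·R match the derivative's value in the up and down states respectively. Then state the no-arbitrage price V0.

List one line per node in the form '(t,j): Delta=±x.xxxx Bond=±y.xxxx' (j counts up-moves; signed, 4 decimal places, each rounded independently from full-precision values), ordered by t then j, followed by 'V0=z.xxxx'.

(0,0): Delta=1.0000 Bond=-125.3214
(1,0): Delta=1.0000 Bond=-126.5747
(1,1): Delta=1.0000 Bond=-126.5747
(2,0): Delta=1.0000 Bond=-127.8404
(2,1): Delta=1.0000 Bond=-127.8404
(2,2): Delta=1.0000 Bond=-127.8404
(3,0): Delta=1.0000 Bond=-129.1188
(3,1): Delta=1.0000 Bond=-129.1188
(3,2): Delta=1.0000 Bond=-129.1188
(3,3): Delta=1.0000 Bond=-129.1188
V0=44.6786

Since d<R<u, set p* = (R−d)/(u−d) = 0.7308; price each node as the discounted p*-expectation of its children.
Terminal payoffs: V(4,0)=-53.5493, V(4,1)=-29.1788, V(4,2)=2.9189, V(4,3)=45.1939, V(4,4)=100.8731
Node (3,0) S=93.7326: V=(p*·-29.1788+(1−p*)·-53.5493)/1.01=-35.3863; Δ=(-29.1788−-53.5493)/(101.2312−76.8607)=1.0000; B=V−Δ·S=-129.1188
Node (3,1) S=123.4526: V=(p*·2.9189+(1−p*)·-29.1788)/1.01=-5.6662; Δ=(2.9189−-29.1788)/(133.3289−101.2312)=1.0000; B=V−Δ·S=-129.1188
Node (3,2) S=162.5962: V=(p*·45.1939+(1−p*)·2.9189)/1.01=33.4773; Δ=(45.1939−2.9189)/(175.6039−133.3289)=1.0000; B=V−Δ·S=-129.1188
Node (3,3) S=214.1510: V=(p*·100.8731+(1−p*)·45.1939)/1.01=85.0322; Δ=(100.8731−45.1939)/(231.2831−175.6039)=1.0000; B=V−Δ·S=-129.1188
Node (2,0) S=114.3080: V=(p*·-5.6662+(1−p*)·-35.3863)/1.01=-13.5324; Δ=(-5.6662−-35.3863)/(123.4526−93.7326)=1.0000; B=V−Δ·S=-127.8404
Node (2,1) S=150.5520: V=(p*·33.4773+(1−p*)·-5.6662)/1.01=22.7116; Δ=(33.4773−-5.6662)/(162.5962−123.4526)=1.0000; B=V−Δ·S=-127.8404
Node (2,2) S=198.2880: V=(p*·85.0322+(1−p*)·33.4773)/1.01=70.4476; Δ=(85.0322−33.4773)/(214.1510−162.5962)=1.0000; B=V−Δ·S=-127.8404
Node (1,0) S=139.4000: V=(p*·22.7116+(1−p*)·-13.5324)/1.01=12.8253; Δ=(22.7116−-13.5324)/(150.5520−114.3080)=1.0000; B=V−Δ·S=-126.5747
Node (1,1) S=183.6000: V=(p*·70.4476+(1−p*)·22.7116)/1.01=57.0253; Δ=(70.4476−22.7116)/(198.2880−150.5520)=1.0000; B=V−Δ·S=-126.5747
Node (0,0) S=170.0000: V=(p*·57.0253+(1−p*)·12.8253)/1.01=44.6786; Δ=(57.0253−12.8253)/(183.6000−139.4000)=1.0000; B=V−Δ·S=-125.3214
Check: Δ(0,0)·S0 + B(0,0) = 44.6786 = V0.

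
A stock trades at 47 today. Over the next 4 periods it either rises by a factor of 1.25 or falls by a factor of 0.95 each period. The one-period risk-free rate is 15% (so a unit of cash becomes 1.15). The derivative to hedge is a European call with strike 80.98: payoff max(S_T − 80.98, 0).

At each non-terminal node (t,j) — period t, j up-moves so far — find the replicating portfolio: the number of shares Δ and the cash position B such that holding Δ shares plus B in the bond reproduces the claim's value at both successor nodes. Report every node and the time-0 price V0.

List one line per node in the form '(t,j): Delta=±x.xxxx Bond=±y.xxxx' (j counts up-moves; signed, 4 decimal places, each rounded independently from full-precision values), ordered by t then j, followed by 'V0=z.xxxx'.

(0,0): Delta=0.5096 Bond=-18.7295
(1,0): Delta=0.1562 Bond=-5.7625
(1,1): Delta=0.6438 Bond=-29.4272
(2,0): Delta=0.0000 Bond=0.0000
(2,1): Delta=0.2156 Bond=-9.9402
(2,2): Delta=0.8066 Bond=-45.7918
(3,0): Delta=0.0000 Bond=0.0000
(3,1): Delta=0.0000 Bond=0.0000
(3,2): Delta=0.2975 Bond=-17.1469
(3,3): Delta=1.0000 Bond=-70.4174
V0=5.2201

No-arbitrage ⇒ martingale measure with p* = (R−d)/(u−d) = 0.6667.
Terminal payoffs: V(4,0)=0.0000, V(4,1)=0.0000, V(4,2)=0.0000, V(4,3)=6.2270, V(4,4)=33.7661
Node (3,0) S=40.2966: V=(p*·0.0000+(1−p*)·0.0000)/1.15=0.0000; Δ=(0.0000−0.0000)/(50.3708−38.2818)=0.0000; B=V−Δ·S=0.0000
Node (3,1) S=53.0219: V=(p*·0.0000+(1−p*)·0.0000)/1.15=0.0000; Δ=(0.0000−0.0000)/(66.2773−50.3708)=0.0000; B=V−Δ·S=0.0000
Node (3,2) S=69.7656: V=(p*·6.2270+(1−p*)·0.0000)/1.15=3.6099; Δ=(6.2270−0.0000)/(87.2070−66.2773)=0.2975; B=V−Δ·S=-17.1469
Node (3,3) S=91.7969: V=(p*·33.7661+(1−p*)·6.2270)/1.15=21.3795; Δ=(33.7661−6.2270)/(114.7461−87.2070)=1.0000; B=V−Δ·S=-70.4174
Node (2,0) S=42.4175: V=(p*·0.0000+(1−p*)·0.0000)/1.15=0.0000; Δ=(0.0000−0.0000)/(53.0219−40.2966)=0.0000; B=V−Δ·S=0.0000
Node (2,1) S=55.8125: V=(p*·3.6099+(1−p*)·0.0000)/1.15=2.0927; Δ=(3.6099−0.0000)/(69.7656−53.0219)=0.2156; B=V−Δ·S=-9.9402
Node (2,2) S=73.4375: V=(p*·21.3795+(1−p*)·3.6099)/1.15=13.4402; Δ=(21.3795−3.6099)/(91.7969−69.7656)=0.8066; B=V−Δ·S=-45.7918
Node (1,0) S=44.6500: V=(p*·2.0927+(1−p*)·0.0000)/1.15=1.2131; Δ=(2.0927−0.0000)/(55.8125−42.4175)=0.1562; B=V−Δ·S=-5.7625
Node (1,1) S=58.7500: V=(p*·13.4402+(1−p*)·2.0927)/1.15=8.3980; Δ=(13.4402−2.0927)/(73.4375−55.8125)=0.6438; B=V−Δ·S=-29.4272
Node (0,0) S=47.0000: V=(p*·8.3980+(1−p*)·1.2131)/1.15=5.2201; Δ=(8.3980−1.2131)/(58.7500−44.6500)=0.5096; B=V−Δ·S=-18.7295
Self-financing check: at every node Δ·S+B equals the discounted successor values.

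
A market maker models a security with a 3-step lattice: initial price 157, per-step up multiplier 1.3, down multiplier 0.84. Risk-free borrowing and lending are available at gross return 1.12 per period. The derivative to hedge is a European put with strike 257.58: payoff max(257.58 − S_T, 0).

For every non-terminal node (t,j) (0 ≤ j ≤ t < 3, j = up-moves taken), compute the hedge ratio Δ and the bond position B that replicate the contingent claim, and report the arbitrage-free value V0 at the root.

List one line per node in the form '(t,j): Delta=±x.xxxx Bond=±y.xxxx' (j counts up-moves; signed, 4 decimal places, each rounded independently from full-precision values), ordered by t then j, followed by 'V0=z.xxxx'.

Under the risk-neutral measure, an up-move has probability p* = (R−d)/(u−d) = 0.6087 and values discount at R = 1.12.
Terminal values V(3,·): V(3,0)=164.5255, V(3,1)=113.5670, V(3,2)=34.7028, V(3,3)=0.0000
Node (2,0) S=110.7792: V=(p*·113.5670+(1−p*)·164.5255)/1.12=119.2029; Δ=(113.5670−164.5255)/(144.0130−93.0545)=-1.0000; B=V−Δ·S=229.9821
Node (2,1) S=171.4440: V=(p*·34.7028+(1−p*)·113.5670)/1.12=58.5381; Δ=(34.7028−113.5670)/(222.8772−144.0130)=-1.0000; B=V−Δ·S=229.9821
Node (2,2) S=265.3300: V=(p*·0.0000+(1−p*)·34.7028)/1.12=12.1244; Δ=(0.0000−34.7028)/(344.9290−222.8772)=-0.2843; B=V−Δ·S=87.5653
Node (1,0) S=131.8800: V=(p*·58.5381+(1−p*)·119.2029)/1.12=73.4612; Δ=(58.5381−119.2029)/(171.4440−110.7792)=-1.0000; B=V−Δ·S=205.3412
Node (1,1) S=204.1000: V=(p*·12.1244+(1−p*)·58.5381)/1.12=27.0414; Δ=(12.1244−58.5381)/(265.3300−171.4440)=-0.4944; B=V−Δ·S=127.9407
Node (0,0) S=157.0000: V=(p*·27.0414+(1−p*)·73.4612)/1.12=40.3622; Δ=(27.0414−73.4612)/(204.1000−131.8800)=-0.6428; B=V−Δ·S=141.2749
The time-0 hedge costs 40.3622, which is the no-arbitrage price.

(0,0): Delta=-0.6428 Bond=141.2749
(1,0): Delta=-1.0000 Bond=205.3412
(1,1): Delta=-0.4944 Bond=127.9407
(2,0): Delta=-1.0000 Bond=229.9821
(2,1): Delta=-1.0000 Bond=229.9821
(2,2): Delta=-0.2843 Bond=87.5653
V0=40.3622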